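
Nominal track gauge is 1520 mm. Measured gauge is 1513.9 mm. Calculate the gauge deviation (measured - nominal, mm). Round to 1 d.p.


Deviation = measured - nominal
Deviation = 1513.9 - 1520
Deviation = -6.1 mm

-6.1


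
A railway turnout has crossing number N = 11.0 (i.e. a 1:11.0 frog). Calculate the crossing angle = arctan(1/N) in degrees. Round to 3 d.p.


1/N = 1/11.0 = 0.090909
angle = arctan(0.090909) = 0.09066 rad
angle = 0.09066 * 180/pi = 5.194 degrees

5.194


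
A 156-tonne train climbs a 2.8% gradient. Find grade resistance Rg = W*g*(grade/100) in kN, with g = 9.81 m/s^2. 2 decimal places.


Rg = W * 9.81 * grade / 100
Rg = 156 * 9.81 * 2.8 / 100
Rg = 1530.36 * 0.028
Rg = 42.85 kN

42.85


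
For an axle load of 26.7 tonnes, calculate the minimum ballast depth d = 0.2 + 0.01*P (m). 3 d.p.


d = 0.2 + 0.01 * 26.7
d = 0.2 + 0.267
d = 0.467 m

0.467


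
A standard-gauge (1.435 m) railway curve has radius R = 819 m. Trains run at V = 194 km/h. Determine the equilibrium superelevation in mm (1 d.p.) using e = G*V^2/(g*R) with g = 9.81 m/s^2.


Convert speed: V = 194 / 3.6 = 53.8889 m/s
Apply formula: e = 1.435 * 53.8889^2 / (9.81 * 819)
e = 1.435 * 2904.0123 / 8034.39
e = 0.518678 m = 518.7 mm

518.7


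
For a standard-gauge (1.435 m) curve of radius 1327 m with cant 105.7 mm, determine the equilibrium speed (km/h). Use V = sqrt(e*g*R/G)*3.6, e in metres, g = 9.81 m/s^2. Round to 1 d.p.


Convert cant: e = 105.7 mm = 0.1057 m
V_ms = sqrt(0.1057 * 9.81 * 1327 / 1.435)
V_ms = sqrt(958.877254) = 30.9657 m/s
V = 30.9657 * 3.6 = 111.5 km/h

111.5


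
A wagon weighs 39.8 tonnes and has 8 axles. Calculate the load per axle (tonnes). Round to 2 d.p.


Load per axle = total weight / number of axles
Load = 39.8 / 8
Load = 4.98 tonnes

4.98


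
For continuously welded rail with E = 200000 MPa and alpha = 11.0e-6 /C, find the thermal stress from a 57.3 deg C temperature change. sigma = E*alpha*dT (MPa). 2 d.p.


sigma = E * alpha * dT
sigma = 200000 * 11.0e-6 * 57.3
sigma = 2.2 * 57.3
sigma = 126.06 MPa

126.06


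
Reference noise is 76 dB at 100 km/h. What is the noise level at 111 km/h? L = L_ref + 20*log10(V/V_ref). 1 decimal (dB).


V/V_ref = 111 / 100 = 1.11
log10(1.11) = 0.045323
20 * 0.045323 = 0.9065
L = 76 + 0.9065 = 76.9 dB

76.9


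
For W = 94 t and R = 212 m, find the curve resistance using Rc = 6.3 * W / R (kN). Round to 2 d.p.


Rc = 6.3 * W / R
Rc = 6.3 * 94 / 212
Rc = 592.2 / 212
Rc = 2.79 kN

2.79


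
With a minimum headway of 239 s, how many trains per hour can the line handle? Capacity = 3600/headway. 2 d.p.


Capacity = 3600 / headway
Capacity = 3600 / 239
Capacity = 15.06 trains/hour

15.06


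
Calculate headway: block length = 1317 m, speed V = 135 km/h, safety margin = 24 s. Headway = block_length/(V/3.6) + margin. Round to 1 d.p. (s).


V = 135 / 3.6 = 37.5 m/s
Block traversal time = 1317 / 37.5 = 35.12 s
Headway = 35.12 + 24
Headway = 59.1 s

59.1


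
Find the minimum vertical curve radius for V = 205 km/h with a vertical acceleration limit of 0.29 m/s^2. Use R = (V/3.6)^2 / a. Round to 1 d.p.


Convert speed: V = 205 / 3.6 = 56.9444 m/s
V^2 = 3242.6698 m^2/s^2
R_v = 3242.6698 / 0.29
R_v = 11181.6 m

11181.6


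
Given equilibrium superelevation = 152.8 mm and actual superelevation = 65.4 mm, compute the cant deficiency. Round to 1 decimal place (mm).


Cant deficiency = equilibrium cant - actual cant
CD = 152.8 - 65.4
CD = 87.4 mm

87.4


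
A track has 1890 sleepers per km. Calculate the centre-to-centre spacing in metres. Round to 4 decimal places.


Spacing = 1000 m / number of sleepers
Spacing = 1000 / 1890
Spacing = 0.5291 m

0.5291


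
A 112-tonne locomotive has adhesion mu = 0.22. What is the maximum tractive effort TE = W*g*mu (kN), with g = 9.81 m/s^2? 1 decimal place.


TE_max = W * g * mu
TE_max = 112 * 9.81 * 0.22
TE_max = 1098.72 * 0.22
TE_max = 241.7 kN

241.7


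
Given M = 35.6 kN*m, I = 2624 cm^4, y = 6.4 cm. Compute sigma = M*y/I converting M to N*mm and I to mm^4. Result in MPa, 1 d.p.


Convert units:
M = 35.6 kN*m = 35600000 N*mm
y = 6.4 cm = 64 mm
I = 2624 cm^4 = 26240000 mm^4
sigma = 35600000 * 64 / 26240000
sigma = 86.8 MPa

86.8


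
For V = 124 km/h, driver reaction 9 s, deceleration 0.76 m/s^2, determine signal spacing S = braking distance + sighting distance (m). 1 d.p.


V = 124 / 3.6 = 34.4444 m/s
Braking distance = 34.4444^2 / (2*0.76) = 780.5393 m
Sighting distance = 34.4444 * 9 = 310.0 m
S = 780.5393 + 310.0 = 1090.5 m

1090.5


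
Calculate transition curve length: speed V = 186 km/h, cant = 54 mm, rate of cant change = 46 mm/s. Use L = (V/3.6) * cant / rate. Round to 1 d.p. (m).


Convert speed: V = 186 / 3.6 = 51.6667 m/s
L = 51.6667 * 54 / 46
L = 2790.0 / 46
L = 60.7 m

60.7


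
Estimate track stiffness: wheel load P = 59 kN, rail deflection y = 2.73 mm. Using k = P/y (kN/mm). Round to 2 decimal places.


Track stiffness k = P / y
k = 59 / 2.73
k = 21.61 kN/mm

21.61


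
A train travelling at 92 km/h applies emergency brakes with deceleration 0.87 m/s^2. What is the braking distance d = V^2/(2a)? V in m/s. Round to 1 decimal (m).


Convert speed: V = 92 / 3.6 = 25.5556 m/s
V^2 = 653.0864
d = 653.0864 / (2 * 0.87)
d = 653.0864 / 1.74
d = 375.3 m

375.3


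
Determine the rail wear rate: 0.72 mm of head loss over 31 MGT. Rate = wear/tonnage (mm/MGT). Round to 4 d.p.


Wear rate = total wear / cumulative tonnage
Rate = 0.72 / 31
Rate = 0.0232 mm/MGT

0.0232


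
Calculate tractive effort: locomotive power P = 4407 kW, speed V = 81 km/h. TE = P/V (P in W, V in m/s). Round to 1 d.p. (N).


Convert: P = 4407 kW = 4407000 W
V = 81 / 3.6 = 22.5 m/s
TE = 4407000 / 22.5
TE = 195866.7 N

195866.7


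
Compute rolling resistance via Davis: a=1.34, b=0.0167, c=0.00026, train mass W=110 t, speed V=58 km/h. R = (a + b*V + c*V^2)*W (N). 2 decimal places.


b*V = 0.0167 * 58 = 0.9686
c*V^2 = 0.00026 * 3364 = 0.87464
R_per_t = 1.34 + 0.9686 + 0.87464 = 3.18324 N/t
R_total = 3.18324 * 110 = 350.16 N

350.16


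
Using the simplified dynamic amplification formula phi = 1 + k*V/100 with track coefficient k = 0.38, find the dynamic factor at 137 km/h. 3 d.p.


phi = 1 + k * V / 100
phi = 1 + 0.38 * 137 / 100
phi = 1 + 0.5206
phi = 1.521

1.521


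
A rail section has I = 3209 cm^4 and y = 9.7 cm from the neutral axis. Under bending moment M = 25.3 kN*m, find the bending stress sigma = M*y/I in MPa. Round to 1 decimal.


Convert units:
M = 25.3 kN*m = 25300000 N*mm
y = 9.7 cm = 97 mm
I = 3209 cm^4 = 32090000 mm^4
sigma = 25300000 * 97 / 32090000
sigma = 76.5 MPa

76.5


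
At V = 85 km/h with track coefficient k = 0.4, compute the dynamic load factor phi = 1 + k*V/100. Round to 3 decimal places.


phi = 1 + k * V / 100
phi = 1 + 0.4 * 85 / 100
phi = 1 + 0.34
phi = 1.340

1.340


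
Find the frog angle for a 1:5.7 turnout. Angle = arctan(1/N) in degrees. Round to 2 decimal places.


1/N = 1/5.7 = 0.175439
angle = arctan(0.175439) = 0.173671 rad
angle = 0.173671 * 180/pi = 9.95 degrees

9.95


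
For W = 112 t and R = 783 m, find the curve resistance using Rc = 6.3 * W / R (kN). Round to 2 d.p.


Rc = 6.3 * W / R
Rc = 6.3 * 112 / 783
Rc = 705.6 / 783
Rc = 0.90 kN

0.90


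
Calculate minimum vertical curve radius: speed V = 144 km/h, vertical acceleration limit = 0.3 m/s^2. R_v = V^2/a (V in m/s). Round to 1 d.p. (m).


Convert speed: V = 144 / 3.6 = 40.0 m/s
V^2 = 1600.0 m^2/s^2
R_v = 1600.0 / 0.3
R_v = 5333.3 m

5333.3


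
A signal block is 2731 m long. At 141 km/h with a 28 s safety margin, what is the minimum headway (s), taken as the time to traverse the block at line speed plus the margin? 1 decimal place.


V = 141 / 3.6 = 39.1667 m/s
Block traversal time = 2731 / 39.1667 = 69.7277 s
Headway = 69.7277 + 28
Headway = 97.7 s

97.7


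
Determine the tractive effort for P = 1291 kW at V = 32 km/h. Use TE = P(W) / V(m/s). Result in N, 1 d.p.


Convert: P = 1291 kW = 1291000 W
V = 32 / 3.6 = 8.8889 m/s
TE = 1291000 / 8.8889
TE = 145237.5 N

145237.5


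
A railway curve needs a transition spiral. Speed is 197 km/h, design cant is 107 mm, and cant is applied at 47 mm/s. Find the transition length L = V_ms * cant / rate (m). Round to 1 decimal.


Convert speed: V = 197 / 3.6 = 54.7222 m/s
L = 54.7222 * 107 / 47
L = 5855.2778 / 47
L = 124.6 m

124.6


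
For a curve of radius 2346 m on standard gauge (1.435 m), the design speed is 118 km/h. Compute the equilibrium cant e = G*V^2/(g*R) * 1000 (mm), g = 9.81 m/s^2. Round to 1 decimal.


Convert speed: V = 118 / 3.6 = 32.7778 m/s
Apply formula: e = 1.435 * 32.7778^2 / (9.81 * 2346)
e = 1.435 * 1074.3827 / 23014.26
e = 0.066991 m = 67.0 mm

67.0


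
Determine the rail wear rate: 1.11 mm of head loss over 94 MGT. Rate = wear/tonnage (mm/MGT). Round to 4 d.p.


Wear rate = total wear / cumulative tonnage
Rate = 1.11 / 94
Rate = 0.0118 mm/MGT

0.0118


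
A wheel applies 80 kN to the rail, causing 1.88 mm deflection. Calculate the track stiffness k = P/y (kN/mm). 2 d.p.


Track stiffness k = P / y
k = 80 / 1.88
k = 42.55 kN/mm

42.55


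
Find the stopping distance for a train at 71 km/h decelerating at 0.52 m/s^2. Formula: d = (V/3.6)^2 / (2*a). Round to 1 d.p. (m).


Convert speed: V = 71 / 3.6 = 19.7222 m/s
V^2 = 388.966
d = 388.966 / (2 * 0.52)
d = 388.966 / 1.04
d = 374.0 m

374.0


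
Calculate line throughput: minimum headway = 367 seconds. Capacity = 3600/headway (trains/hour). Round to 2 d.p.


Capacity = 3600 / headway
Capacity = 3600 / 367
Capacity = 9.81 trains/hour

9.81


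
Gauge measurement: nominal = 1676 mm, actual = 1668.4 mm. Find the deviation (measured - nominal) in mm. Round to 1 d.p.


Deviation = measured - nominal
Deviation = 1668.4 - 1676
Deviation = -7.6 mm

-7.6


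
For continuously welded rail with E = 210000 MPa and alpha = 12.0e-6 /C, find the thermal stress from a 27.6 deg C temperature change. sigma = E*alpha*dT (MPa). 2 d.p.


sigma = E * alpha * dT
sigma = 210000 * 12.0e-6 * 27.6
sigma = 2.52 * 27.6
sigma = 69.55 MPa

69.55


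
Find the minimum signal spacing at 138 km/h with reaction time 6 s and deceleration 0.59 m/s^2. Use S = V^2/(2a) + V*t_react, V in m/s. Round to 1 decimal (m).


V = 138 / 3.6 = 38.3333 m/s
Braking distance = 38.3333^2 / (2*0.59) = 1245.2919 m
Sighting distance = 38.3333 * 6 = 230.0 m
S = 1245.2919 + 230.0 = 1475.3 m

1475.3


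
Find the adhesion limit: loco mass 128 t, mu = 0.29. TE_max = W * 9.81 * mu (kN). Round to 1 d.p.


TE_max = W * g * mu
TE_max = 128 * 9.81 * 0.29
TE_max = 1255.68 * 0.29
TE_max = 364.1 kN

364.1


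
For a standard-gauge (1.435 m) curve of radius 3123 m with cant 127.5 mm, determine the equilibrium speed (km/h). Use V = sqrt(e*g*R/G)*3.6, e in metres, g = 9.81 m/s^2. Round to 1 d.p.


Convert cant: e = 127.5 mm = 0.1275 m
V_ms = sqrt(0.1275 * 9.81 * 3123 / 1.435)
V_ms = sqrt(2722.069913) = 52.1735 m/s
V = 52.1735 * 3.6 = 187.8 km/h

187.8


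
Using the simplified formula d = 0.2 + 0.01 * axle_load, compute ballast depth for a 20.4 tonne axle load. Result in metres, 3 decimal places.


d = 0.2 + 0.01 * 20.4
d = 0.2 + 0.204
d = 0.404 m

0.404


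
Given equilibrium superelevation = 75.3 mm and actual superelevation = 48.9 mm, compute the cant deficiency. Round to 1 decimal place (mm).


Cant deficiency = equilibrium cant - actual cant
CD = 75.3 - 48.9
CD = 26.4 mm

26.4


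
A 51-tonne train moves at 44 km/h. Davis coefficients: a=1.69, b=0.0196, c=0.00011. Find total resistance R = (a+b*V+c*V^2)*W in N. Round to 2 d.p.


b*V = 0.0196 * 44 = 0.8624
c*V^2 = 0.00011 * 1936 = 0.21296
R_per_t = 1.69 + 0.8624 + 0.21296 = 2.76536 N/t
R_total = 2.76536 * 51 = 141.03 N

141.03


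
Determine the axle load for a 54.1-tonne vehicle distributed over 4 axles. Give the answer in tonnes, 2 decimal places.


Load per axle = total weight / number of axles
Load = 54.1 / 4
Load = 13.53 tonnes

13.53


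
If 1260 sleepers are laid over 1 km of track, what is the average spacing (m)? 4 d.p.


Spacing = 1000 m / number of sleepers
Spacing = 1000 / 1260
Spacing = 0.7937 m

0.7937


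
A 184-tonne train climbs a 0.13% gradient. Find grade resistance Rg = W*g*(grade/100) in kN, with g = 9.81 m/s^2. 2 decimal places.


Rg = W * 9.81 * grade / 100
Rg = 184 * 9.81 * 0.13 / 100
Rg = 1805.04 * 0.0013
Rg = 2.35 kN

2.35


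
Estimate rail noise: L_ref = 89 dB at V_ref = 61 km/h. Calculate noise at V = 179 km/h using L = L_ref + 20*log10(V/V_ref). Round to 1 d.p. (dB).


V/V_ref = 179 / 61 = 2.934426
log10(2.934426) = 0.467523
20 * 0.467523 = 9.3505
L = 89 + 9.3505 = 98.4 dB

98.4


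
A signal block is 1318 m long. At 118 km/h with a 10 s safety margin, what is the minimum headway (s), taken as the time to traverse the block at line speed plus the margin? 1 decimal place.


V = 118 / 3.6 = 32.7778 m/s
Block traversal time = 1318 / 32.7778 = 40.2102 s
Headway = 40.2102 + 10
Headway = 50.2 s

50.2


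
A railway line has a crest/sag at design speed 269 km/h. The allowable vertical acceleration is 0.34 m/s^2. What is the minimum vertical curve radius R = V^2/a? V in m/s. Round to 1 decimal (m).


Convert speed: V = 269 / 3.6 = 74.7222 m/s
V^2 = 5583.4105 m^2/s^2
R_v = 5583.4105 / 0.34
R_v = 16421.8 m

16421.8


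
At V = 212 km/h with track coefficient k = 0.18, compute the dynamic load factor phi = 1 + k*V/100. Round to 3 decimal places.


phi = 1 + k * V / 100
phi = 1 + 0.18 * 212 / 100
phi = 1 + 0.3816
phi = 1.382

1.382


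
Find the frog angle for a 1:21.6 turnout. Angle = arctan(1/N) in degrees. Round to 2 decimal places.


1/N = 1/21.6 = 0.046296
angle = arctan(0.046296) = 0.046263 rad
angle = 0.046263 * 180/pi = 2.65 degrees

2.65


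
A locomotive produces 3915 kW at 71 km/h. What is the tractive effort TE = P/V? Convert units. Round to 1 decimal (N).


Convert: P = 3915 kW = 3915000 W
V = 71 / 3.6 = 19.7222 m/s
TE = 3915000 / 19.7222
TE = 198507.0 N

198507.0


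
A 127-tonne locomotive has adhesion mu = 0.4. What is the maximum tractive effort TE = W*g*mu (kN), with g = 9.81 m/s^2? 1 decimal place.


TE_max = W * g * mu
TE_max = 127 * 9.81 * 0.4
TE_max = 1245.87 * 0.4
TE_max = 498.3 kN

498.3


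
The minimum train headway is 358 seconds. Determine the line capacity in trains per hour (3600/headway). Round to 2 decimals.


Capacity = 3600 / headway
Capacity = 3600 / 358
Capacity = 10.06 trains/hour

10.06


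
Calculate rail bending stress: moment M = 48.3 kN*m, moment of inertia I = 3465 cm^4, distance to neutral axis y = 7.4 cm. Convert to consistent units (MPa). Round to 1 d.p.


Convert units:
M = 48.3 kN*m = 48300000 N*mm
y = 7.4 cm = 74 mm
I = 3465 cm^4 = 34650000 mm^4
sigma = 48300000 * 74 / 34650000
sigma = 103.2 MPa

103.2


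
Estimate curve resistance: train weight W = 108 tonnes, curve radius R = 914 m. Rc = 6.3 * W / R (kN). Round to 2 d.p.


Rc = 6.3 * W / R
Rc = 6.3 * 108 / 914
Rc = 680.4 / 914
Rc = 0.74 kN

0.74


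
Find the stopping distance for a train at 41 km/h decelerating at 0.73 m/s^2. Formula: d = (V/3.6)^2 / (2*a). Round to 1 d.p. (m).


Convert speed: V = 41 / 3.6 = 11.3889 m/s
V^2 = 129.7068
d = 129.7068 / (2 * 0.73)
d = 129.7068 / 1.46
d = 88.8 m

88.8


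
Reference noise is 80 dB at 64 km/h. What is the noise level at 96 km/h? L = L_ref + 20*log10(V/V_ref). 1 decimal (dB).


V/V_ref = 96 / 64 = 1.5
log10(1.5) = 0.176091
20 * 0.176091 = 3.5218
L = 80 + 3.5218 = 83.5 dB

83.5


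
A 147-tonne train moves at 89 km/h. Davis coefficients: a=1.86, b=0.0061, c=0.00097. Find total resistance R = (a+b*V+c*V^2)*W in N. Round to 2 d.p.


b*V = 0.0061 * 89 = 0.5429
c*V^2 = 0.00097 * 7921 = 7.68337
R_per_t = 1.86 + 0.5429 + 7.68337 = 10.08627 N/t
R_total = 10.08627 * 147 = 1482.68 N

1482.68


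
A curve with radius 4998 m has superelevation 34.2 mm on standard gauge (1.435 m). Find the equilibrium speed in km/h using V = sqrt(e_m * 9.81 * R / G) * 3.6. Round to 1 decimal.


Convert cant: e = 34.2 mm = 0.0342 m
V_ms = sqrt(0.0342 * 9.81 * 4998 / 1.435)
V_ms = sqrt(1168.528917) = 34.1838 m/s
V = 34.1838 * 3.6 = 123.1 km/h

123.1


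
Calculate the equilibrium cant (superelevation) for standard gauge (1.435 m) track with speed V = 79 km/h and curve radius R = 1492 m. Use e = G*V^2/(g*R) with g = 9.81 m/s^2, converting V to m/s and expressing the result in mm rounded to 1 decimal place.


Convert speed: V = 79 / 3.6 = 21.9444 m/s
Apply formula: e = 1.435 * 21.9444^2 / (9.81 * 1492)
e = 1.435 * 481.5586 / 14636.52
e = 0.047213 m = 47.2 mm

47.2


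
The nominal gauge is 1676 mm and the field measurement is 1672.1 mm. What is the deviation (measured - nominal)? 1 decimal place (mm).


Deviation = measured - nominal
Deviation = 1672.1 - 1676
Deviation = -3.9 mm

-3.9


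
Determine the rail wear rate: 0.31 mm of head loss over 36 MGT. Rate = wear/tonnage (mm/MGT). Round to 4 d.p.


Wear rate = total wear / cumulative tonnage
Rate = 0.31 / 36
Rate = 0.0086 mm/MGT

0.0086


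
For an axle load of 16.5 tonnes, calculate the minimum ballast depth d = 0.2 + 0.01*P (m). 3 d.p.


d = 0.2 + 0.01 * 16.5
d = 0.2 + 0.165
d = 0.365 m

0.365


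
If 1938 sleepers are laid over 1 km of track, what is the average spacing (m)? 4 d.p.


Spacing = 1000 m / number of sleepers
Spacing = 1000 / 1938
Spacing = 0.5160 m

0.5160


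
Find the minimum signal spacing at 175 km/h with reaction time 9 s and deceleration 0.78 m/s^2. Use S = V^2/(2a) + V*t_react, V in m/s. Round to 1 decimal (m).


V = 175 / 3.6 = 48.6111 m/s
Braking distance = 48.6111^2 / (2*0.78) = 1514.7693 m
Sighting distance = 48.6111 * 9 = 437.5 m
S = 1514.7693 + 437.5 = 1952.3 m

1952.3


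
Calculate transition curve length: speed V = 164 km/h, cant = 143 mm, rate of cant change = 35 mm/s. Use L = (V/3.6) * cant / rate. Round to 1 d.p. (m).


Convert speed: V = 164 / 3.6 = 45.5556 m/s
L = 45.5556 * 143 / 35
L = 6514.4444 / 35
L = 186.1 m

186.1


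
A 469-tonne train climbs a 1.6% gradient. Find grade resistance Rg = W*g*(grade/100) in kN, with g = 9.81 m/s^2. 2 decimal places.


Rg = W * 9.81 * grade / 100
Rg = 469 * 9.81 * 1.6 / 100
Rg = 4600.89 * 0.016
Rg = 73.61 kN

73.61


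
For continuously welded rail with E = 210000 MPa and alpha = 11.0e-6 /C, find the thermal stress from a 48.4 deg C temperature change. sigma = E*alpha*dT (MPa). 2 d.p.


sigma = E * alpha * dT
sigma = 210000 * 11.0e-6 * 48.4
sigma = 2.31 * 48.4
sigma = 111.80 MPa

111.80


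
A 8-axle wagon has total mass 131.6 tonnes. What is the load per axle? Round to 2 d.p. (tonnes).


Load per axle = total weight / number of axles
Load = 131.6 / 8
Load = 16.45 tonnes

16.45


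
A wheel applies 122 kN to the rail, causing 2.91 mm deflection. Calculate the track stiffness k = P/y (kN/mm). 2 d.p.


Track stiffness k = P / y
k = 122 / 2.91
k = 41.92 kN/mm

41.92


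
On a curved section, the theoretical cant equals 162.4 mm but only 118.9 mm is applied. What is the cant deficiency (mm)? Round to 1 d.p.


Cant deficiency = equilibrium cant - actual cant
CD = 162.4 - 118.9
CD = 43.5 mm

43.5


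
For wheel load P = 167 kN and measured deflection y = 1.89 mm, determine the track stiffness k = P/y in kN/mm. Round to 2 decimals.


Track stiffness k = P / y
k = 167 / 1.89
k = 88.36 kN/mm

88.36


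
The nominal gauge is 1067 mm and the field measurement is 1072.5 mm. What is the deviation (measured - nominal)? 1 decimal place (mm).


Deviation = measured - nominal
Deviation = 1072.5 - 1067
Deviation = 5.5 mm

5.5


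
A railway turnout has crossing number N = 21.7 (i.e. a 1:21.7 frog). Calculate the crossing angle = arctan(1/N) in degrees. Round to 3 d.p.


1/N = 1/21.7 = 0.046083
angle = arctan(0.046083) = 0.04605 rad
angle = 0.04605 * 180/pi = 2.638 degrees

2.638


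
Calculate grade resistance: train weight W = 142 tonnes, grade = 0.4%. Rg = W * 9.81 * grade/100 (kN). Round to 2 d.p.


Rg = W * 9.81 * grade / 100
Rg = 142 * 9.81 * 0.4 / 100
Rg = 1393.02 * 0.004
Rg = 5.57 kN

5.57


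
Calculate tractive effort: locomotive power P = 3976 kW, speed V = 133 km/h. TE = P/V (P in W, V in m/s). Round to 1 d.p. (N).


Convert: P = 3976 kW = 3976000 W
V = 133 / 3.6 = 36.9444 m/s
TE = 3976000 / 36.9444
TE = 107621.1 N

107621.1


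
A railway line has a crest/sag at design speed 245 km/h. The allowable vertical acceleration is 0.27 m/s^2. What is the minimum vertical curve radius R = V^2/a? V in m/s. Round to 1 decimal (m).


Convert speed: V = 245 / 3.6 = 68.0556 m/s
V^2 = 4631.5586 m^2/s^2
R_v = 4631.5586 / 0.27
R_v = 17153.9 m

17153.9


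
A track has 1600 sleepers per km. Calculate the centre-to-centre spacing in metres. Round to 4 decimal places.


Spacing = 1000 m / number of sleepers
Spacing = 1000 / 1600
Spacing = 0.6250 m

0.6250


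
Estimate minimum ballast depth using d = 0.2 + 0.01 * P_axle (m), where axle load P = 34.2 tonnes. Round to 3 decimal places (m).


d = 0.2 + 0.01 * 34.2
d = 0.2 + 0.342
d = 0.542 m

0.542


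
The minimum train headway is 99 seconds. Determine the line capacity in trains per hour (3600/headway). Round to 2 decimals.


Capacity = 3600 / headway
Capacity = 3600 / 99
Capacity = 36.36 trains/hour

36.36


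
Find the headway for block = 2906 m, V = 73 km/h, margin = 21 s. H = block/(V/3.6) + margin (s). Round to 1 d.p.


V = 73 / 3.6 = 20.2778 m/s
Block traversal time = 2906 / 20.2778 = 143.3096 s
Headway = 143.3096 + 21
Headway = 164.3 s

164.3


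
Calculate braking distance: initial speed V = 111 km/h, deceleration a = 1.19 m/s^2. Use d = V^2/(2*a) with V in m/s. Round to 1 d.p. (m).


Convert speed: V = 111 / 3.6 = 30.8333 m/s
V^2 = 950.6944
d = 950.6944 / (2 * 1.19)
d = 950.6944 / 2.38
d = 399.5 m

399.5


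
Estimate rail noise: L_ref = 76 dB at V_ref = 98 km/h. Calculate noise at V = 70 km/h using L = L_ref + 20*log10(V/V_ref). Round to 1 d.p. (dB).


V/V_ref = 70 / 98 = 0.714286
log10(0.714286) = -0.146128
20 * -0.146128 = -2.9226
L = 76 + -2.9226 = 73.1 dB

73.1


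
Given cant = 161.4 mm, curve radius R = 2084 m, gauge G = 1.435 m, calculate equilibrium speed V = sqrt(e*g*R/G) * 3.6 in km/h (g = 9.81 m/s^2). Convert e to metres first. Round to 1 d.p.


Convert cant: e = 161.4 mm = 0.1614 m
V_ms = sqrt(0.1614 * 9.81 * 2084 / 1.435)
V_ms = sqrt(2299.420248) = 47.9523 m/s
V = 47.9523 * 3.6 = 172.6 km/h

172.6


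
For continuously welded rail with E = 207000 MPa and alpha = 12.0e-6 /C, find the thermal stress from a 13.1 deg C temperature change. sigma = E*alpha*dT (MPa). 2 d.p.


sigma = E * alpha * dT
sigma = 207000 * 12.0e-6 * 13.1
sigma = 2.484 * 13.1
sigma = 32.54 MPa

32.54


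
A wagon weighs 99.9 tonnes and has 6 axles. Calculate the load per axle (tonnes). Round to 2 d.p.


Load per axle = total weight / number of axles
Load = 99.9 / 6
Load = 16.65 tonnes

16.65


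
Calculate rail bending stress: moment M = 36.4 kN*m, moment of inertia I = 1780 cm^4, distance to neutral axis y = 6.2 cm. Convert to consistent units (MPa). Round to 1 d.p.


Convert units:
M = 36.4 kN*m = 36400000 N*mm
y = 6.2 cm = 62 mm
I = 1780 cm^4 = 17800000 mm^4
sigma = 36400000 * 62 / 17800000
sigma = 126.8 MPa

126.8


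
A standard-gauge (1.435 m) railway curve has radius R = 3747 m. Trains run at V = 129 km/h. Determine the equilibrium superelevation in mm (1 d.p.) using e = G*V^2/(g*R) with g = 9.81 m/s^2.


Convert speed: V = 129 / 3.6 = 35.8333 m/s
Apply formula: e = 1.435 * 35.8333^2 / (9.81 * 3747)
e = 1.435 * 1284.0278 / 36758.07
e = 0.050127 m = 50.1 mm

50.1


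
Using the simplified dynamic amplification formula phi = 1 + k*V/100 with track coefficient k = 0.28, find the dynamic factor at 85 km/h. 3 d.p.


phi = 1 + k * V / 100
phi = 1 + 0.28 * 85 / 100
phi = 1 + 0.238
phi = 1.238

1.238


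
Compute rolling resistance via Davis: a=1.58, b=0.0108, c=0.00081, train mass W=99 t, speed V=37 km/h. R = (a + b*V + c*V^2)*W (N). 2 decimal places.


b*V = 0.0108 * 37 = 0.3996
c*V^2 = 0.00081 * 1369 = 1.10889
R_per_t = 1.58 + 0.3996 + 1.10889 = 3.08849 N/t
R_total = 3.08849 * 99 = 305.76 N

305.76


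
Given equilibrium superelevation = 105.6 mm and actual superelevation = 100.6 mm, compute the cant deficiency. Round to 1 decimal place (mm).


Cant deficiency = equilibrium cant - actual cant
CD = 105.6 - 100.6
CD = 5.0 mm

5.0


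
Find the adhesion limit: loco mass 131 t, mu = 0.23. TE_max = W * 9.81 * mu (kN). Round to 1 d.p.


TE_max = W * g * mu
TE_max = 131 * 9.81 * 0.23
TE_max = 1285.11 * 0.23
TE_max = 295.6 kN

295.6


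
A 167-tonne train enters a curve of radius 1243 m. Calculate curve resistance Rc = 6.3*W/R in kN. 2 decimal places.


Rc = 6.3 * W / R
Rc = 6.3 * 167 / 1243
Rc = 1052.1 / 1243
Rc = 0.85 kN

0.85


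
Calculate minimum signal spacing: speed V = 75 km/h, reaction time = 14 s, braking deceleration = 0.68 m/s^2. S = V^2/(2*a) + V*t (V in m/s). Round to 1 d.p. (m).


V = 75 / 3.6 = 20.8333 m/s
Braking distance = 20.8333^2 / (2*0.68) = 319.1381 m
Sighting distance = 20.8333 * 14 = 291.6667 m
S = 319.1381 + 291.6667 = 610.8 m

610.8


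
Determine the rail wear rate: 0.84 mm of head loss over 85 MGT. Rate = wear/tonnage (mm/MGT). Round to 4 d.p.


Wear rate = total wear / cumulative tonnage
Rate = 0.84 / 85
Rate = 0.0099 mm/MGT

0.0099


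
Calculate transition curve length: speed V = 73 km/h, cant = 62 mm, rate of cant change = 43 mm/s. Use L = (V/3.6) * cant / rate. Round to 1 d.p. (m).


Convert speed: V = 73 / 3.6 = 20.2778 m/s
L = 20.2778 * 62 / 43
L = 1257.2222 / 43
L = 29.2 m

29.2


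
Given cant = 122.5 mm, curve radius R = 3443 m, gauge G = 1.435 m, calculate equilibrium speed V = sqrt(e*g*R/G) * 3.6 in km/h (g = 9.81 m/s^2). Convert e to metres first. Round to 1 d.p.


Convert cant: e = 122.5 mm = 0.1225 m
V_ms = sqrt(0.1225 * 9.81 * 3443 / 1.435)
V_ms = sqrt(2883.302561) = 53.6964 m/s
V = 53.6964 * 3.6 = 193.3 km/h

193.3


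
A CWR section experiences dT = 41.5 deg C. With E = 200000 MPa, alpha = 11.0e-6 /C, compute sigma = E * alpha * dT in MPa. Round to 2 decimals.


sigma = E * alpha * dT
sigma = 200000 * 11.0e-6 * 41.5
sigma = 2.2 * 41.5
sigma = 91.30 MPa

91.30


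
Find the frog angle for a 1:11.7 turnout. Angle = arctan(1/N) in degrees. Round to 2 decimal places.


1/N = 1/11.7 = 0.08547
angle = arctan(0.08547) = 0.085263 rad
angle = 0.085263 * 180/pi = 4.89 degrees

4.89


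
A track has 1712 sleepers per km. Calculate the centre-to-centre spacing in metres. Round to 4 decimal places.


Spacing = 1000 m / number of sleepers
Spacing = 1000 / 1712
Spacing = 0.5841 m

0.5841


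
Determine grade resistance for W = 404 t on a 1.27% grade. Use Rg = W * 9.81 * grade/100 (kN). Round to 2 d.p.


Rg = W * 9.81 * grade / 100
Rg = 404 * 9.81 * 1.27 / 100
Rg = 3963.24 * 0.0127
Rg = 50.33 kN

50.33


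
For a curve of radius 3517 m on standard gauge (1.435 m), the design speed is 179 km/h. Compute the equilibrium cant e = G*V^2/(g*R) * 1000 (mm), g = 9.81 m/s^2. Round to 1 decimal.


Convert speed: V = 179 / 3.6 = 49.7222 m/s
Apply formula: e = 1.435 * 49.7222^2 / (9.81 * 3517)
e = 1.435 * 2472.2994 / 34501.77
e = 0.102828 m = 102.8 mm

102.8


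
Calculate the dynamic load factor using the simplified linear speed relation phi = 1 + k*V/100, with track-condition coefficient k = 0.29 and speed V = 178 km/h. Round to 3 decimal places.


phi = 1 + k * V / 100
phi = 1 + 0.29 * 178 / 100
phi = 1 + 0.5162
phi = 1.516

1.516


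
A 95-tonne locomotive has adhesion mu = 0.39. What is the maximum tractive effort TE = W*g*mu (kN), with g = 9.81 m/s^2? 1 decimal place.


TE_max = W * g * mu
TE_max = 95 * 9.81 * 0.39
TE_max = 931.95 * 0.39
TE_max = 363.5 kN

363.5


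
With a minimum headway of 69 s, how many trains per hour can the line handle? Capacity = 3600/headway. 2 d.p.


Capacity = 3600 / headway
Capacity = 3600 / 69
Capacity = 52.17 trains/hour

52.17


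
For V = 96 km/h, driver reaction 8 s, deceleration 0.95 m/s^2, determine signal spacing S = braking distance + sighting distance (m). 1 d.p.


V = 96 / 3.6 = 26.6667 m/s
Braking distance = 26.6667^2 / (2*0.95) = 374.269 m
Sighting distance = 26.6667 * 8 = 213.3333 m
S = 374.269 + 213.3333 = 587.6 m

587.6


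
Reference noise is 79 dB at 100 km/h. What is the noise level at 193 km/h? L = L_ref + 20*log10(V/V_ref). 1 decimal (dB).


V/V_ref = 193 / 100 = 1.93
log10(1.93) = 0.285557
20 * 0.285557 = 5.7111
L = 79 + 5.7111 = 84.7 dB

84.7


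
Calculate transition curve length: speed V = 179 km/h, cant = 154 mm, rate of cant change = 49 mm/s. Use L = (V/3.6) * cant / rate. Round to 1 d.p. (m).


Convert speed: V = 179 / 3.6 = 49.7222 m/s
L = 49.7222 * 154 / 49
L = 7657.2222 / 49
L = 156.3 m

156.3


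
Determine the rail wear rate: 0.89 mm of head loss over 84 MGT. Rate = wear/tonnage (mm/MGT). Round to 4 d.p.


Wear rate = total wear / cumulative tonnage
Rate = 0.89 / 84
Rate = 0.0106 mm/MGT

0.0106


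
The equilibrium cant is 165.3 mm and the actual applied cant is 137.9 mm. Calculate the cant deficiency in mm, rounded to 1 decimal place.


Cant deficiency = equilibrium cant - actual cant
CD = 165.3 - 137.9
CD = 27.4 mm

27.4


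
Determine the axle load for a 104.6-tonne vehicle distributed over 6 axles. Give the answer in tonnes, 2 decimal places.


Load per axle = total weight / number of axles
Load = 104.6 / 6
Load = 17.43 tonnes

17.43


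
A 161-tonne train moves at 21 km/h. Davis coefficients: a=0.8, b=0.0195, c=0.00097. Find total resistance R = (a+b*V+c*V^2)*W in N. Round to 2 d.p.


b*V = 0.0195 * 21 = 0.4095
c*V^2 = 0.00097 * 441 = 0.42777
R_per_t = 0.8 + 0.4095 + 0.42777 = 1.63727 N/t
R_total = 1.63727 * 161 = 263.60 N

263.60


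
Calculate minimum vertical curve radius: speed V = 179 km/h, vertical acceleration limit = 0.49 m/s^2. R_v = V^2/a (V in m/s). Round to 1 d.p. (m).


Convert speed: V = 179 / 3.6 = 49.7222 m/s
V^2 = 2472.2994 m^2/s^2
R_v = 2472.2994 / 0.49
R_v = 5045.5 m

5045.5


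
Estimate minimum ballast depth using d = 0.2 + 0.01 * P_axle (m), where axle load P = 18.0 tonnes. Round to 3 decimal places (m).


d = 0.2 + 0.01 * 18.0
d = 0.2 + 0.18
d = 0.380 m

0.380


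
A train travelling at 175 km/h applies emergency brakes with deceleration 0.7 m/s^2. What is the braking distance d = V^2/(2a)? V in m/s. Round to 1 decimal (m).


Convert speed: V = 175 / 3.6 = 48.6111 m/s
V^2 = 2363.0401
d = 2363.0401 / (2 * 0.7)
d = 2363.0401 / 1.4
d = 1687.9 m

1687.9


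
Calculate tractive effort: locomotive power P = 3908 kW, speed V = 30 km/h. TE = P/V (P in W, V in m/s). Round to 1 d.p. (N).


Convert: P = 3908 kW = 3908000 W
V = 30 / 3.6 = 8.3333 m/s
TE = 3908000 / 8.3333
TE = 468960.0 N

468960.0


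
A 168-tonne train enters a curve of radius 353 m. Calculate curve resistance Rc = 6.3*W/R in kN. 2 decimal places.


Rc = 6.3 * W / R
Rc = 6.3 * 168 / 353
Rc = 1058.4 / 353
Rc = 3.00 kN

3.00


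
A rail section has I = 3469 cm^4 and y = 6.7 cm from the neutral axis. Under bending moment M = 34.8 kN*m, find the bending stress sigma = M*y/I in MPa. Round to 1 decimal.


Convert units:
M = 34.8 kN*m = 34800000 N*mm
y = 6.7 cm = 67 mm
I = 3469 cm^4 = 34690000 mm^4
sigma = 34800000 * 67 / 34690000
sigma = 67.2 MPa

67.2


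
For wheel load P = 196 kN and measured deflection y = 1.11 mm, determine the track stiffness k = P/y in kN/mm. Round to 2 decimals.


Track stiffness k = P / y
k = 196 / 1.11
k = 176.58 kN/mm

176.58


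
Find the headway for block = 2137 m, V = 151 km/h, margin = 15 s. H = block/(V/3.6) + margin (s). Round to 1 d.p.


V = 151 / 3.6 = 41.9444 m/s
Block traversal time = 2137 / 41.9444 = 50.9483 s
Headway = 50.9483 + 15
Headway = 65.9 s

65.9


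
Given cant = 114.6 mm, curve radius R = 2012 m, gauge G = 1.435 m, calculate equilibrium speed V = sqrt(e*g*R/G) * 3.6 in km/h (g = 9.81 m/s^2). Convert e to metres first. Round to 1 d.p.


Convert cant: e = 114.6 mm = 0.1146 m
V_ms = sqrt(0.1146 * 9.81 * 2012 / 1.435)
V_ms = sqrt(1576.266698) = 39.7022 m/s
V = 39.7022 * 3.6 = 142.9 km/h

142.9


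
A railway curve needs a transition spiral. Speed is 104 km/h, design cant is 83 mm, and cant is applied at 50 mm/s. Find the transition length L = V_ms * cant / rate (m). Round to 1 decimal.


Convert speed: V = 104 / 3.6 = 28.8889 m/s
L = 28.8889 * 83 / 50
L = 2397.7778 / 50
L = 48.0 m

48.0


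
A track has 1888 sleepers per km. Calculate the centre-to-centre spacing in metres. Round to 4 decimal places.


Spacing = 1000 m / number of sleepers
Spacing = 1000 / 1888
Spacing = 0.5297 m

0.5297


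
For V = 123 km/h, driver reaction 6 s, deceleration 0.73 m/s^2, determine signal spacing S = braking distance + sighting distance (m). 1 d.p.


V = 123 / 3.6 = 34.1667 m/s
Braking distance = 34.1667^2 / (2*0.73) = 799.5624 m
Sighting distance = 34.1667 * 6 = 205.0 m
S = 799.5624 + 205.0 = 1004.6 m

1004.6


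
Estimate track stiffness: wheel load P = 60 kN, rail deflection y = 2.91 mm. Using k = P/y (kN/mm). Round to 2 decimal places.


Track stiffness k = P / y
k = 60 / 2.91
k = 20.62 kN/mm

20.62


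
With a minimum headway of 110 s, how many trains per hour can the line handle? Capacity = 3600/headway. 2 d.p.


Capacity = 3600 / headway
Capacity = 3600 / 110
Capacity = 32.73 trains/hour

32.73


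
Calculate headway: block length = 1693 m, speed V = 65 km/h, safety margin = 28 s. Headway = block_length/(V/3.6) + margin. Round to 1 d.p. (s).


V = 65 / 3.6 = 18.0556 m/s
Block traversal time = 1693 / 18.0556 = 93.7662 s
Headway = 93.7662 + 28
Headway = 121.8 s

121.8


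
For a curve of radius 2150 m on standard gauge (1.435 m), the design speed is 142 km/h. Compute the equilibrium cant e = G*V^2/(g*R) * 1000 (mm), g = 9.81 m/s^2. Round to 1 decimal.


Convert speed: V = 142 / 3.6 = 39.4444 m/s
Apply formula: e = 1.435 * 39.4444^2 / (9.81 * 2150)
e = 1.435 * 1555.8642 / 21091.5
e = 0.105856 m = 105.9 mm

105.9


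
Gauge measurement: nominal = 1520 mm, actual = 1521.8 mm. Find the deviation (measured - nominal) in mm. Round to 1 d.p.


Deviation = measured - nominal
Deviation = 1521.8 - 1520
Deviation = 1.8 mm

1.8


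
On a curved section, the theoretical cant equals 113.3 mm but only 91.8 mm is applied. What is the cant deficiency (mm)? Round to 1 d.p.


Cant deficiency = equilibrium cant - actual cant
CD = 113.3 - 91.8
CD = 21.5 mm

21.5


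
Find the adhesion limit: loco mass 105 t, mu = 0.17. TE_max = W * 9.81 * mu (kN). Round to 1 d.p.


TE_max = W * g * mu
TE_max = 105 * 9.81 * 0.17
TE_max = 1030.05 * 0.17
TE_max = 175.1 kN

175.1


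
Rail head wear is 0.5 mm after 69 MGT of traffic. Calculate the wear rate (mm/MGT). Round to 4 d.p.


Wear rate = total wear / cumulative tonnage
Rate = 0.5 / 69
Rate = 0.0072 mm/MGT

0.0072


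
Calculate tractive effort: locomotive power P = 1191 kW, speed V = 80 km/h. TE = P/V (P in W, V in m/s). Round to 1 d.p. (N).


Convert: P = 1191 kW = 1191000 W
V = 80 / 3.6 = 22.2222 m/s
TE = 1191000 / 22.2222
TE = 53595.0 N

53595.0


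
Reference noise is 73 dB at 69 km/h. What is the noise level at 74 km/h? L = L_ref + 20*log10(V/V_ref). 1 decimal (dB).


V/V_ref = 74 / 69 = 1.072464
log10(1.072464) = 0.030383
20 * 0.030383 = 0.6077
L = 73 + 0.6077 = 73.6 dB

73.6


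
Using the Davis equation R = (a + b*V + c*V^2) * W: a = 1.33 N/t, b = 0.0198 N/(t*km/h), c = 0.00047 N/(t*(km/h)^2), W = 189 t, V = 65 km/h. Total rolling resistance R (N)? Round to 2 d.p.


b*V = 0.0198 * 65 = 1.287
c*V^2 = 0.00047 * 4225 = 1.98575
R_per_t = 1.33 + 1.287 + 1.98575 = 4.60275 N/t
R_total = 4.60275 * 189 = 869.92 N

869.92


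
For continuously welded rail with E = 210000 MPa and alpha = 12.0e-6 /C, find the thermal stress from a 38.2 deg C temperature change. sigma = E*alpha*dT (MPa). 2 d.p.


sigma = E * alpha * dT
sigma = 210000 * 12.0e-6 * 38.2
sigma = 2.52 * 38.2
sigma = 96.26 MPa

96.26


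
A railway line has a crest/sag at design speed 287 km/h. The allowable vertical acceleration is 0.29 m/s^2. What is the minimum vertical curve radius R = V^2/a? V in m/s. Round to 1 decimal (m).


Convert speed: V = 287 / 3.6 = 79.7222 m/s
V^2 = 6355.6327 m^2/s^2
R_v = 6355.6327 / 0.29
R_v = 21916.0 m

21916.0


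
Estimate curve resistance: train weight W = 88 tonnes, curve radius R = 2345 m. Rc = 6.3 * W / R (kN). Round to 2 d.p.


Rc = 6.3 * W / R
Rc = 6.3 * 88 / 2345
Rc = 554.4 / 2345
Rc = 0.24 kN

0.24


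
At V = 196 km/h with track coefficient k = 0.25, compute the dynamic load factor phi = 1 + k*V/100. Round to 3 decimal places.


phi = 1 + k * V / 100
phi = 1 + 0.25 * 196 / 100
phi = 1 + 0.49
phi = 1.490

1.490


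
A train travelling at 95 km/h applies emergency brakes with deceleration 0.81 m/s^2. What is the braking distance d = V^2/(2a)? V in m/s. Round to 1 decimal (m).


Convert speed: V = 95 / 3.6 = 26.3889 m/s
V^2 = 696.3735
d = 696.3735 / (2 * 0.81)
d = 696.3735 / 1.62
d = 429.9 m

429.9


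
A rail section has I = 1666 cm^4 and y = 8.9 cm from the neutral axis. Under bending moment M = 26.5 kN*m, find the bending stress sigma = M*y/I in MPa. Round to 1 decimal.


Convert units:
M = 26.5 kN*m = 26500000 N*mm
y = 8.9 cm = 89 mm
I = 1666 cm^4 = 16660000 mm^4
sigma = 26500000 * 89 / 16660000
sigma = 141.6 MPa

141.6


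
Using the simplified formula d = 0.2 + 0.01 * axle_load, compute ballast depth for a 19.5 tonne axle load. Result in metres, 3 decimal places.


d = 0.2 + 0.01 * 19.5
d = 0.2 + 0.195
d = 0.395 m

0.395


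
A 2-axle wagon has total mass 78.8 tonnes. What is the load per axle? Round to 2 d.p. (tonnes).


Load per axle = total weight / number of axles
Load = 78.8 / 2
Load = 39.40 tonnes

39.40


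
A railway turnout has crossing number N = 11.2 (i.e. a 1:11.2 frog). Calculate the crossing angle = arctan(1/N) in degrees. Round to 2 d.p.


1/N = 1/11.2 = 0.089286
angle = arctan(0.089286) = 0.08905 rad
angle = 0.08905 * 180/pi = 5.10 degrees

5.10


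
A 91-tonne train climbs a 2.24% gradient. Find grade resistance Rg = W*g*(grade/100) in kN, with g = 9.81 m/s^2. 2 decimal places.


Rg = W * 9.81 * grade / 100
Rg = 91 * 9.81 * 2.24 / 100
Rg = 892.71 * 0.0224
Rg = 20.00 kN

20.00


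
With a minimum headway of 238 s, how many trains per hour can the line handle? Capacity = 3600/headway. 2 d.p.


Capacity = 3600 / headway
Capacity = 3600 / 238
Capacity = 15.13 trains/hour

15.13


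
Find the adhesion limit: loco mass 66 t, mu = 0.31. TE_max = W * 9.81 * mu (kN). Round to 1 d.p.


TE_max = W * g * mu
TE_max = 66 * 9.81 * 0.31
TE_max = 647.46 * 0.31
TE_max = 200.7 kN

200.7


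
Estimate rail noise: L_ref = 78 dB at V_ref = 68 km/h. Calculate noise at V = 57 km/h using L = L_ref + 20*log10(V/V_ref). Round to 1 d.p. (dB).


V/V_ref = 57 / 68 = 0.838235
log10(0.838235) = -0.076634
20 * -0.076634 = -1.5327
L = 78 + -1.5327 = 76.5 dB

76.5


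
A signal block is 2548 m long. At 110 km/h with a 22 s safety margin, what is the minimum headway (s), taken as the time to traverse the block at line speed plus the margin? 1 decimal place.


V = 110 / 3.6 = 30.5556 m/s
Block traversal time = 2548 / 30.5556 = 83.3891 s
Headway = 83.3891 + 22
Headway = 105.4 s

105.4


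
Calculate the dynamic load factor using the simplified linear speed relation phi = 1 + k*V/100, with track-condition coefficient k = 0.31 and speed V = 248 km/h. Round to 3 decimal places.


phi = 1 + k * V / 100
phi = 1 + 0.31 * 248 / 100
phi = 1 + 0.7688
phi = 1.769

1.769


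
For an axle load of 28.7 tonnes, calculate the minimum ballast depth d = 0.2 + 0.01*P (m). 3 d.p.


d = 0.2 + 0.01 * 28.7
d = 0.2 + 0.287
d = 0.487 m

0.487
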